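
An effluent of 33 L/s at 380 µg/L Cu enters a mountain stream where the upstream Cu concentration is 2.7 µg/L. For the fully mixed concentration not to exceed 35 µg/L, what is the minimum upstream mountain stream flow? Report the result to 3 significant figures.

Set C_mix = 35: (Q·2.700 + 33.00·380.0) / (Q + 33.00) = 35
→ Q = 33.00·(380.0 − 35)/(35 − 2.700) = 352.5 L/s.

352 L/s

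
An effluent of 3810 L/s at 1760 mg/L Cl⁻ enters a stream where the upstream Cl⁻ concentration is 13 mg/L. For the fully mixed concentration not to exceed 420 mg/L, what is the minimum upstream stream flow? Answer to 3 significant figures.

Set C_mix = 420: (Q·13.00 + 3810·1760) / (Q + 3810) = 420
→ Q = 3810·(1760 − 420)/(420 − 13.00) = 12540 L/s.

12500 L/s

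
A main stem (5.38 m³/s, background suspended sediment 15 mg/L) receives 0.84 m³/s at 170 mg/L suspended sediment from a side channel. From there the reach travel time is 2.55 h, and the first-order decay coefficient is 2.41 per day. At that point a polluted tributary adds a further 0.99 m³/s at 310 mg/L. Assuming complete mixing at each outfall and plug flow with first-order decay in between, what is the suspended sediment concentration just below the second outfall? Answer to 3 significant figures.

Mass balance: C = (5.380·15.00 + 0.8400·170.0) / 6.220 = 223.5/6.220 = 35.93 mg/L; combined flow 6.220 m³/s.
First-order decay: C = 35.93·exp(−k·t) = 35.93·0.7741 = 27.82 mg/L.
At the second outfall, C = (6.220·27.82 + 0.9900·310.0) / (6.220 + 0.9900) = 66.56 mg/L.

66.6 mg/L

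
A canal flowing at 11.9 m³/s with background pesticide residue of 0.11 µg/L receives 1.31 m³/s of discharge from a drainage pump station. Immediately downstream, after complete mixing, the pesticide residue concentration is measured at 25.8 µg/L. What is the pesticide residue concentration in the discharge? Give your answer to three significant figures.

Mass balance: 11.90·0.1100 + 1.310·Cₑ = 13.21·25.80
→ Cₑ = (13.21·25.80 − 11.90·0.1100) / 1.310 = 259.2 µg/L.

259 µg/L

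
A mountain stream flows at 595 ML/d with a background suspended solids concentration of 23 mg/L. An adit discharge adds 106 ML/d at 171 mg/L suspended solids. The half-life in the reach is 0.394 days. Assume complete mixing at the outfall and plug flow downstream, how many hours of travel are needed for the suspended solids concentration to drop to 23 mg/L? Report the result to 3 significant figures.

9.27 h

Conservation of mass: C = (595.0·23.00 + 106.0·171.0) / 701.0 = 31810/701.0 = 45.38 mg/L.
Half-life 0.394 d → k = ln 2 / 0.394 = 1.759 d⁻¹.
45.38·exp(−k·t) = 23 → t = ln(45.38/23)/k = 33370 s = 9.271 h.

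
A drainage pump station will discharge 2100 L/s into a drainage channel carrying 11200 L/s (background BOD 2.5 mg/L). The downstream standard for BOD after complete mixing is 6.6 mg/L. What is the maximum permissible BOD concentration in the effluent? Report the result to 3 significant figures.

28.5 mg/L

At the limit, (Qr·Cr + Qe·Cₑ)/(Qr + Qe) = 6.6:
Cₑ = (13300·6.6 − 11200·2.500) / 2100 = 28.47 mg/L.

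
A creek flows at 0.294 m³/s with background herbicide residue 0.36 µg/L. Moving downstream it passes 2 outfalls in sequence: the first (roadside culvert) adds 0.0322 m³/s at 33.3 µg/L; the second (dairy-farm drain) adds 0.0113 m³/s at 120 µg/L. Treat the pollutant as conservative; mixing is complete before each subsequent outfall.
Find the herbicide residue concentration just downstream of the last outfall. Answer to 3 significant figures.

Outfall 1: combined Q = 0.3262 m³/s; C = (0.2940·0.3600 + 0.03220·33.30)/0.3262 = 3.612 µg/L.
Outfall 2: combined Q = 0.3375 m³/s; C = (0.3262·3.612 + 0.01130·120.0)/0.3375 = 7.508 µg/L.

7.51 µg/L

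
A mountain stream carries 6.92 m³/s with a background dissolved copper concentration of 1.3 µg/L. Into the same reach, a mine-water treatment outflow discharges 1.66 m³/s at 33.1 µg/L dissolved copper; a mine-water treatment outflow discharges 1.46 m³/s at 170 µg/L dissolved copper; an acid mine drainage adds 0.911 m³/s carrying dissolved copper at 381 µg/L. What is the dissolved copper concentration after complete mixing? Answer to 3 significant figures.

60.2 µg/L

Conservation of mass: C = (6.920·1.300 + 1.660·33.10 + 1.460·170.0 + 0.9110·381.0) / 10.95 = 659.2/10.95 = 60.20 µg/L.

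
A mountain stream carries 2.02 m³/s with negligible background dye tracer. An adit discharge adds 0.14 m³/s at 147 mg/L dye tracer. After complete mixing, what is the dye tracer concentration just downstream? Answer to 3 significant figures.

Mixed concentration C = ΣQC/ΣQ = (2.020·0 + 0.1400·147.0) / 2.160 = 20.58/2.160 = 9.528 mg/L.

9.53 mg/L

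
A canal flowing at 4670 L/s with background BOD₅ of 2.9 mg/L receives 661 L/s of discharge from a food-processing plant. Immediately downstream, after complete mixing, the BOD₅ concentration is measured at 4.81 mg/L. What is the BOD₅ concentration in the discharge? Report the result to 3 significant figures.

18.3 mg/L

Mass balance: 4670·2.900 + 661.0·Cₑ = 5331·4.810
→ Cₑ = (5331·4.810 − 4670·2.900) / 661.0 = 18.30 mg/L.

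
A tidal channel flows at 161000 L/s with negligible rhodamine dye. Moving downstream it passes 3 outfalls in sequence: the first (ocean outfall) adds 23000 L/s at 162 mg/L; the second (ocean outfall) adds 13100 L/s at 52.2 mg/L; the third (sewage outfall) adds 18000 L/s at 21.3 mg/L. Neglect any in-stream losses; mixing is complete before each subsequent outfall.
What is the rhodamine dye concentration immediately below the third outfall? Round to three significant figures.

22.3 mg/L

Outfall 1: combined Q = 184000 L/s; C = (161000·0 + 23000·162.0)/184000 = 20.25 mg/L.
Outfall 2: combined Q = 197100 L/s; C = (184000·20.25 + 13100·52.20)/197100 = 22.37 mg/L.
Outfall 3: combined Q = 215100 L/s; C = (197100·22.37 + 18000·21.30)/215100 = 22.28 mg/L.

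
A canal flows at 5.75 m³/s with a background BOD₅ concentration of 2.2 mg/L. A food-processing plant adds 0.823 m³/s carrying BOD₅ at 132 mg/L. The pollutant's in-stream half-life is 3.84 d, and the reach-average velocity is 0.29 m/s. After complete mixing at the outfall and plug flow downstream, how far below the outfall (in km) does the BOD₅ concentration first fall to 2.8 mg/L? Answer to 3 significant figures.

Conservation of mass: C = (5.750·2.200 + 0.8230·132.0) / 6.573 = 121.3/6.573 = 18.45 mg/L.
Half-life 3.84 d → k = ln 2 / 3.84 = 0.1805 d⁻¹.
Set 18.45·exp(−k·t) = 2.8 → t = ln(18.45/2.8)/k = 902500 s = 250.7 h.
Distance = v·t = 0.29·902500 = 261700 m = 261.7 km.

262 km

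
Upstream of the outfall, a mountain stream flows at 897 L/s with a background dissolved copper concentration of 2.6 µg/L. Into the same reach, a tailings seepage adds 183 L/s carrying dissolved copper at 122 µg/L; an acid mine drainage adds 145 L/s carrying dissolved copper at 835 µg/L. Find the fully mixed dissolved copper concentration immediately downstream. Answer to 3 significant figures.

119 µg/L

After mixing, C = (897.0·2.600 + 183.0·122.0 + 145.0·835.0) / 1225 = 145700/1225 = 119.0 µg/L.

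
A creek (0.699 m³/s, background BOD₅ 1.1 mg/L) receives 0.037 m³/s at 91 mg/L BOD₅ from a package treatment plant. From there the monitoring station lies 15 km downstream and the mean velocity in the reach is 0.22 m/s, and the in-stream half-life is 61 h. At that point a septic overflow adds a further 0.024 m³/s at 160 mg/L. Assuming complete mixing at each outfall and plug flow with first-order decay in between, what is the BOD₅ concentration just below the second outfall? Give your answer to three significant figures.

9.44 mg/L

Flow-weighted average: C = (0.6990·1.100 + 0.03700·91.00) / 0.7360 = 4.136/0.7360 = 5.619 mg/L; combined flow 0.7360 m³/s.
Travel time t = 15·1000 / 0.22 = 68180 s = 18.94 h.
Half-life 61 h → k = ln 2 / 61 = 0.01136 h⁻¹ = 0.2727 d⁻¹.
Decay over the reach: 5.619·exp(−kt) = 5.619·0.8064 = 4.531 mg/L.
At the second outfall, C = (0.7360·4.531 + 0.02400·160.0) / (0.7360 + 0.02400) = 9.441 mg/L.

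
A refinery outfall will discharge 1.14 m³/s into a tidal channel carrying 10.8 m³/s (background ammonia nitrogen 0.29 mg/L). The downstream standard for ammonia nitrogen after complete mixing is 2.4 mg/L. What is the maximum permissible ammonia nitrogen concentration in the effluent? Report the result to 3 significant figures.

22.4 mg/L

At the limit, (Qr·Cr + Qe·Cₑ)/(Qr + Qe) = 2.4:
Cₑ = (11.94·2.4 − 10.80·0.2900) / 1.140 = 22.39 mg/L.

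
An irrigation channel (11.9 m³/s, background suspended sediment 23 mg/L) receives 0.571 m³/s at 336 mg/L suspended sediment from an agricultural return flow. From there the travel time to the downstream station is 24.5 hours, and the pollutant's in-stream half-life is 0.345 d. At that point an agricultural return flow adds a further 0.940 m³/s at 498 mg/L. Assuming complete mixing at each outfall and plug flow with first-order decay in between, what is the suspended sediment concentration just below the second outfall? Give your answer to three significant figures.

39.4 mg/L

Conservation of mass: C = (11.90·23.00 + 0.5710·336.0) / 12.47 = 465.6/12.47 = 37.33 mg/L; combined flow 12.47 m³/s.
Half-life 0.345 d → k = ln 2 / 0.345 = 2.009 d⁻¹.
Applying C = C₀e^(−kt): 37.33 × 0.1286 = 4.801 mg/L.
At the second outfall, C = (12.47·4.801 + 0.9400·498.0) / (12.47 + 0.9400) = 39.37 mg/L.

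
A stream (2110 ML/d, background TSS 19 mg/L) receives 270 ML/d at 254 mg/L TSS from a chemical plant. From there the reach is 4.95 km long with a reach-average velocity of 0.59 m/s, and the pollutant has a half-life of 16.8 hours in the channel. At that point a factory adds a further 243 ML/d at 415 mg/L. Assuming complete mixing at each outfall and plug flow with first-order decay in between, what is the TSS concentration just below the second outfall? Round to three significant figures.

Mixed concentration C = ΣQC/ΣQ = (2110·19.00 + 270.0·254.0) / 2380 = 108700/2380 = 45.66 mg/L; combined flow 2380 ML/d.
Travel time t = 4.95·1000 / 0.59 = 8390 s = 2.331 h.
Half-life 16.8 h → k = ln 2 / 16.8 = 0.04126 h⁻¹ = 0.9902 d⁻¹.
Decay over the reach: 45.66·exp(−kt) = 45.66·0.9083 = 41.47 mg/L.
Second outfall: C = (2380·41.47 + 243.0·415.0)/2623 = 76.08 mg/L.

76.1 mg/L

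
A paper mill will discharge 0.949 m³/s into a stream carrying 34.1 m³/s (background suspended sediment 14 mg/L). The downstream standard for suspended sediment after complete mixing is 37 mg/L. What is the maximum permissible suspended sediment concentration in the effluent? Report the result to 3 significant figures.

863 mg/L

At the limit, (Qr·Cr + Qe·Cₑ)/(Qr + Qe) = 37:
Cₑ = (35.05·37 − 34.10·14.00) / 0.9490 = 863.4 mg/L.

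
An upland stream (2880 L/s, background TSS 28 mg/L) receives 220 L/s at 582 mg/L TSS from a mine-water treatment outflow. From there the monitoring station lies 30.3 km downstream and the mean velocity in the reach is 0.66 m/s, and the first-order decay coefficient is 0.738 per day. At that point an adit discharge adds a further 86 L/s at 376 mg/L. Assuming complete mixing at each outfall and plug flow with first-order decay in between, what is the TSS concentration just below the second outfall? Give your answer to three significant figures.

Flow-weighted average: C = (2880·28.00 + 220.0·582.0) / 3100 = 208700/3100 = 67.32 mg/L; combined flow 3100 L/s.
Travel time t = 30.3·1000 / 0.66 = 45910 s = 12.75 h.
Decay over the reach: 67.32·exp(−kt) = 67.32·0.6756 = 45.48 mg/L.
Second outfall: C = (3100·45.48 + 86.00·376.0)/3186 = 54.40 mg/L.

54.4 mg/L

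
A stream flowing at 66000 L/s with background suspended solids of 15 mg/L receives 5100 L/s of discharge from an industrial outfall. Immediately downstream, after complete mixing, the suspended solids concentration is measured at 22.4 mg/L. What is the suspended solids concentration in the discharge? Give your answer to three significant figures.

118 mg/L

Mass balance: 66000·15.00 + 5100·Cₑ = 71100·22.40
→ Cₑ = (71100·22.40 − 66000·15.00) / 5100 = 118.2 mg/L.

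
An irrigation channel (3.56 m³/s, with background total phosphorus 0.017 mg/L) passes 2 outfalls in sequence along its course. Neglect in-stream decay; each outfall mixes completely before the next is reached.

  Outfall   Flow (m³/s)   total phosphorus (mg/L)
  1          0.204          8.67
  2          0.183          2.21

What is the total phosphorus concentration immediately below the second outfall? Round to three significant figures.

0.566 mg/L

Below outfall 1: Q → 3.764 m³/s, C = (3.560·0.01700 + 0.2040·8.670)/3.764 = 0.4860 mg/L.
Below outfall 2: Q → 3.947 m³/s, C = (3.764·0.4860 + 0.1830·2.210)/3.947 = 0.5659 mg/L.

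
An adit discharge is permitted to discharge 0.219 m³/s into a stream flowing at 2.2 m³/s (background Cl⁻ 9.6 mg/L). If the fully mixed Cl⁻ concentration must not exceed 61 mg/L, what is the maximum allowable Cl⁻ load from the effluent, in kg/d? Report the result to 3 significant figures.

Mass balance at the limit: 2.200·9.600 + 0.2190·Cₑ = 2.419·61 → Cₑ = 577.3 mg/L.
Load = 0.2190 m³/s × 577.3 g/m³ × 86 400 s/d = 10920 kg/d.

10900 kg/d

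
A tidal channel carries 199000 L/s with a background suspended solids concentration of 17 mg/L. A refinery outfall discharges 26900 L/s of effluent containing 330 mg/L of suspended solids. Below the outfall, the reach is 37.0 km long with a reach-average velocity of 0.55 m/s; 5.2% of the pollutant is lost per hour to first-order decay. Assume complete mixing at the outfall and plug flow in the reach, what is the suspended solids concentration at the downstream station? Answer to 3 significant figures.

20.0 mg/L

After mixing, C = (199000·17.00 + 26900·330.0) / 225900 = 12260000/225900 = 54.27 mg/L.
Travel time t = 37.0·1000 / 0.55 = 67270 s = 18.69 h.
5.2%/h lost → k = −ln(1 − 0.052) = 0.05340 h⁻¹.
After decay, C = 54.27 × e^(−kt) = 54.27 × 0.3687 = 20.01 mg/L.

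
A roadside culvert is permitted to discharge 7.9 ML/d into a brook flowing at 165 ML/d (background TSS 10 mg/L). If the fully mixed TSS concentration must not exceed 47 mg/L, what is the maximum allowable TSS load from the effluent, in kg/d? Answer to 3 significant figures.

Mass balance at the limit: 165.0·10.00 + 7.900·Cₑ = 172.9·47 → Cₑ = 819.8 mg/L.
7.900 ML/d = 0.09144 m³/s. Load = 0.09144 m³/s × 819.8 g/m³ × 86 400 s/d = 6476 kg/d.

6480 kg/d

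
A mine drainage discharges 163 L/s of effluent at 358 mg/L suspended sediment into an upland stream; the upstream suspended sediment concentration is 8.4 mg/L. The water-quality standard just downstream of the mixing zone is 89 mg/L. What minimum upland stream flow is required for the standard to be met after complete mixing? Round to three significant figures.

544 L/s

Set C_mix = 89: (Q·8.400 + 163.0·358.0) / (Q + 163.0) = 89
→ Q = 163.0·(358.0 − 89)/(89 − 8.400) = 544.0 L/s.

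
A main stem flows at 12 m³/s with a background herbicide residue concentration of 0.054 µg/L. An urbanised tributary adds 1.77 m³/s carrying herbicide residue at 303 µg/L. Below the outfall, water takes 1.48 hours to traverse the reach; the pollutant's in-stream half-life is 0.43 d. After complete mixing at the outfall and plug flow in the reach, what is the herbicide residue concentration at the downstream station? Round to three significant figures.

35.3 µg/L

Conservation of mass: C = (12.00·0.05400 + 1.770·303.0) / 13.77 = 537.0/13.77 = 38.99 µg/L.
Half-life 0.43 d → k = ln 2 / 0.43 = 1.612 d⁻¹.
Applying C = C₀e^(−kt): 38.99 × 0.9054 = 35.30 µg/L.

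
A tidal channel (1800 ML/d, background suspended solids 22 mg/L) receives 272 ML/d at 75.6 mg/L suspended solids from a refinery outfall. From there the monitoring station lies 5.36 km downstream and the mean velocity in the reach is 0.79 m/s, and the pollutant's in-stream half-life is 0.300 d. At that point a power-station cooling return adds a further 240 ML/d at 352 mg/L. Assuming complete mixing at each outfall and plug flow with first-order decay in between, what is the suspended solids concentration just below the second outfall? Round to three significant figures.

58.2 mg/L

Conservation of mass: C = (1800·22.00 + 272.0·75.60) / 2072 = 60160/2072 = 29.04 mg/L; combined flow 2072 ML/d.
Travel time t = 5.36·1000 / 0.79 = 6785 s = 1.885 h.
Half-life 0.300 d → k = ln 2 / 0.300 = 2.310 d⁻¹.
First-order decay: C = 29.04·exp(−k·t) = 29.04·0.8341 = 24.22 mg/L.
At the second outfall, C = (2072·24.22 + 240.0·352.0) / (2072 + 240.0) = 58.24 mg/L.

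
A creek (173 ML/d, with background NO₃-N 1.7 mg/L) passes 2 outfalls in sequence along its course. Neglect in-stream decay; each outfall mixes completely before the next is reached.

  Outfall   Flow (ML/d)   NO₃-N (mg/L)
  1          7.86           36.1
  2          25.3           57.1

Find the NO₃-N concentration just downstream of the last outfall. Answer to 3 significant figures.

After outfall 1: Q = 173.0 + 7.860 = 180.9 ML/d; C = (173.0·1.700 + 7.860·36.10)/180.9 = 3.195 mg/L.
After outfall 2: Q = 180.9 + 25.30 = 206.2 ML/d; C = (180.9·3.195 + 25.30·57.10)/206.2 = 9.810 mg/L.

9.81 mg/L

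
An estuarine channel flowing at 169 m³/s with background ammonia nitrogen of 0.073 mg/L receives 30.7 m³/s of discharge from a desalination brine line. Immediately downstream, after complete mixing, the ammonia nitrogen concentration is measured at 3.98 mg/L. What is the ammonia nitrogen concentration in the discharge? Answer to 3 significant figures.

Mass balance: 169.0·0.07300 + 30.70·Cₑ = 199.7·3.980
→ Cₑ = (199.7·3.980 − 169.0·0.07300) / 30.70 = 25.49 mg/L.

25.5 mg/L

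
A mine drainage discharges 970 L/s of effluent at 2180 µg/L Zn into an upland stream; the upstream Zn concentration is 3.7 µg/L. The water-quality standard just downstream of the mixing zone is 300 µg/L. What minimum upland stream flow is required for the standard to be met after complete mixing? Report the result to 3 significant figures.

Set C_mix = 300: (Q·3.700 + 970.0·2180) / (Q + 970.0) = 300
→ Q = 970.0·(2180 − 300)/(300 − 3.700) = 6155 L/s.

6150 L/s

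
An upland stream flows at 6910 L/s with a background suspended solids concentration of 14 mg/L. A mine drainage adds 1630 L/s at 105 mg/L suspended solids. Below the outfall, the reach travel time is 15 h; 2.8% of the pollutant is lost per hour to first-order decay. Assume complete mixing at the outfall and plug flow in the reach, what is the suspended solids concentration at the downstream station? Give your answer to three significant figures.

Mass balance: C = (6910·14.00 + 1630·105.0) / 8540 = 267900/8540 = 31.37 mg/L.
2.8%/h lost → k = −ln(1 − 0.028) = 0.02840 h⁻¹.
After decay, C = 31.37 × e^(−kt) = 31.37 × 0.6531 = 20.49 mg/L.

20.5 mg/L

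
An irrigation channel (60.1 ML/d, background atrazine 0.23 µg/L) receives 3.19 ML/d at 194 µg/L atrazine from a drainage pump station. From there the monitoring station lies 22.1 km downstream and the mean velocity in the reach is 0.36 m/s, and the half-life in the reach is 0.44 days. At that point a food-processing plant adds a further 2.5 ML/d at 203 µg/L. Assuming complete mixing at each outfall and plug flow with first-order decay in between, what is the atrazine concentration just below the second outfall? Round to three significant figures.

Flow-weighted average: C = (60.10·0.2300 + 3.190·194.0) / 63.29 = 632.7/63.29 = 9.997 µg/L; combined flow 63.29 ML/d.
Travel time t = 22.1·1000 / 0.36 = 61390 s = 17.05 h.
Half-life 0.44 d → k = ln 2 / 0.44 = 1.575 d⁻¹.
Applying C = C₀e^(−kt): 9.997 × 0.3265 = 3.264 µg/L.
At the second outfall, C = (63.29·3.264 + 2.500·203.0) / (63.29 + 2.500) = 10.85 µg/L.

10.9 µg/L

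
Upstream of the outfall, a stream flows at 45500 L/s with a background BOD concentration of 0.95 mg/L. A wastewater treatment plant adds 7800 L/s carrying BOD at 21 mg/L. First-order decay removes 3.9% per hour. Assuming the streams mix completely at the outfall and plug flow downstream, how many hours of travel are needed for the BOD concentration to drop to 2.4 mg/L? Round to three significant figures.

12.1 h

Mass balance: C = (45500·0.9500 + 7800·21.00) / 53300 = 207000/53300 = 3.884 mg/L.
3.9%/h lost → k = −ln(1 − 0.039) = 0.03978 h⁻¹.
3.884·exp(−k·t) = 2.4 → t = ln(3.884/2.4)/k = 43570 s = 12.10 h.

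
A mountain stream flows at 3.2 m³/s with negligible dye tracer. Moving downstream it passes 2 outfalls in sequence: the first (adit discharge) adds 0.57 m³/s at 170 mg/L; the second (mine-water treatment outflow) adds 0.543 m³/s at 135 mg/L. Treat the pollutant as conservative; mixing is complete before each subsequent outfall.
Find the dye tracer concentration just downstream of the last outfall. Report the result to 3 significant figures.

After outfall 1: Q = 3.200 + 0.5700 = 3.770 m³/s; C = (3.200·0 + 0.5700·170.0)/3.770 = 25.70 mg/L.
After outfall 2: Q = 3.770 + 0.5430 = 4.313 m³/s; C = (3.770·25.70 + 0.5430·135.0)/4.313 = 39.46 mg/L.

39.5 mg/L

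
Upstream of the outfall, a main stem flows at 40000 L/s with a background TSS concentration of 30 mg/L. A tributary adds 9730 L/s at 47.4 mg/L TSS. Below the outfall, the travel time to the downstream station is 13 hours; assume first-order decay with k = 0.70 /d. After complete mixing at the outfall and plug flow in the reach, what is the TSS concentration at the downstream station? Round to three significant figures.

Conservation of mass: C = (40000·30.00 + 9730·47.40) / 49730 = 1661000/49730 = 33.40 mg/L.
After decay, C = 33.40 × e^(−kt) = 33.40 × 0.6844 = 22.86 mg/L.

22.9 mg/L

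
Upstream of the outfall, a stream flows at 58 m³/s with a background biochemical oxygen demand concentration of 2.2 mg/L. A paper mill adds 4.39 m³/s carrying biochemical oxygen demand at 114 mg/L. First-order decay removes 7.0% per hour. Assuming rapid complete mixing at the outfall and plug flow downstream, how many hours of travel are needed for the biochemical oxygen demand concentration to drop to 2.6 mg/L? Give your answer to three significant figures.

18.7 h

After mixing, C = (58.00·2.200 + 4.390·114.0) / 62.39 = 628.1/62.39 = 10.07 mg/L.
7.0%/h lost → k = −ln(1 − 0.07) = 0.07257 h⁻¹.
10.07·exp(−k·t) = 2.6 → t = ln(10.07/2.6)/k = 67150 s = 18.65 h.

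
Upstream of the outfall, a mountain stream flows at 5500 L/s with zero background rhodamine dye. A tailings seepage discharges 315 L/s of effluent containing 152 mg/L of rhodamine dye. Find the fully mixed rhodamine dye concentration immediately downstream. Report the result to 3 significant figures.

8.23 mg/L

Mass balance: C = (5500·0 + 315.0·152.0) / 5815 = 47880/5815 = 8.234 mg/L.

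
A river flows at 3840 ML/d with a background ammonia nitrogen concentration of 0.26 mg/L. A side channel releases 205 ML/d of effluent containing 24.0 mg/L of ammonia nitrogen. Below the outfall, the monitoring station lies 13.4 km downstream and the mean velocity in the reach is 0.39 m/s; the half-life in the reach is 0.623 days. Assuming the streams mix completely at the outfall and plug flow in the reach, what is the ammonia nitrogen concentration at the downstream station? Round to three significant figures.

0.940 mg/L

After mixing, C = (3840·0.2600 + 205.0·24.00) / 4045 = 5918/4045 = 1.463 mg/L.
Travel time t = 13.4·1000 / 0.39 = 34360 s = 9.544 h.
Half-life 0.623 d → k = ln 2 / 0.623 = 1.113 d⁻¹.
First-order decay: C = 1.463·exp(−k·t) = 1.463·0.6425 = 0.9400 mg/L.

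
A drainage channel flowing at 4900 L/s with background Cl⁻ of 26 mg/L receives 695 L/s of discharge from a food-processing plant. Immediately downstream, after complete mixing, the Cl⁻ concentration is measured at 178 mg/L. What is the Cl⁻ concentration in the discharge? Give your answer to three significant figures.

1250 mg/L

Mass balance: 4900·26.00 + 695.0·Cₑ = 5595·178.0
→ Cₑ = (5595·178.0 − 4900·26.00) / 695.0 = 1250 mg/L.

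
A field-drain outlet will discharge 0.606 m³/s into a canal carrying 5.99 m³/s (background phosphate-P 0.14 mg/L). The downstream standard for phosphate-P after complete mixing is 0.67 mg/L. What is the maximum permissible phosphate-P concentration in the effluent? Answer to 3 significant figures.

5.91 mg/L

At the limit, (Qr·Cr + Qe·Cₑ)/(Qr + Qe) = 0.67:
Cₑ = (6.596·0.67 − 5.990·0.1400) / 0.6060 = 5.909 mg/L.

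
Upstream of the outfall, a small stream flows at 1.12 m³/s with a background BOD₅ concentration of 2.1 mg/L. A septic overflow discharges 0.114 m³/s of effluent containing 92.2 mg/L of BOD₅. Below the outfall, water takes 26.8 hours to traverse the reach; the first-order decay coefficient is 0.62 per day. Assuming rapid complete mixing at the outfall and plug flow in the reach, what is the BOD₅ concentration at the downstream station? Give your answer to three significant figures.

5.22 mg/L

After mixing, C = (1.120·2.100 + 0.1140·92.20) / 1.234 = 12.86/1.234 = 10.42 mg/L.
After decay, C = 10.42 × e^(−kt) = 10.42 × 0.5004 = 5.216 mg/L.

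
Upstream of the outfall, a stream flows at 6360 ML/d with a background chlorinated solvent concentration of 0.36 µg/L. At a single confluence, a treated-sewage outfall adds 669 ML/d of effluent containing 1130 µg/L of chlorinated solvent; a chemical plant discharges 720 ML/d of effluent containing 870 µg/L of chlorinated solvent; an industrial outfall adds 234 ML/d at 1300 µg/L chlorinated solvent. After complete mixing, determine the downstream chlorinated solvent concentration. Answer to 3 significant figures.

212 µg/L

Mass balance: C = (6360·0.3600 + 669.0·1130 + 720.0·870.0 + 234.0·1300) / 7983 = 1689000/7983 = 211.6 µg/L.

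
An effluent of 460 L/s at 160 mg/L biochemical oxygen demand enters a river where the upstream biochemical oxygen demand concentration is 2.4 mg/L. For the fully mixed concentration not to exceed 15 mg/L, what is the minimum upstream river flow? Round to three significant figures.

5290 L/s

Set C_mix = 15: (Q·2.400 + 460.0·160.0) / (Q + 460.0) = 15
→ Q = 460.0·(160.0 − 15)/(15 − 2.400) = 5294 L/s.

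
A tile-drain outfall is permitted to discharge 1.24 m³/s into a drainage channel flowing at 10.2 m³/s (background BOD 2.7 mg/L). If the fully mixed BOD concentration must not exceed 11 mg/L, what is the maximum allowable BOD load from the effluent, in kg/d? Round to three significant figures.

8490 kg/d

Mass balance at the limit: 10.20·2.700 + 1.240·Cₑ = 11.44·11 → Cₑ = 79.27 mg/L.
Load = 1.240 m³/s × 79.27 g/m³ × 86 400 s/d = 8493 kg/d.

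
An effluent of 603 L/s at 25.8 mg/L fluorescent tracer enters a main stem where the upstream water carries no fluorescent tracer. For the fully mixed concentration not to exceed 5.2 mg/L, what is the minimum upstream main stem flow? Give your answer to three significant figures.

Set C_mix = 5.2: (Q·0 + 603.0·25.80) / (Q + 603.0) = 5.2
→ Q = 603.0·(25.80 − 5.2)/(5.2 − 0) = 2389 L/s.

2390 L/s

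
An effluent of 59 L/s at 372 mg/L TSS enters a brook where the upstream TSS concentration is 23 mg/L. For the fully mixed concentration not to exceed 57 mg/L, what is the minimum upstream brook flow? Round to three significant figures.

Set C_mix = 57: (Q·23.00 + 59.00·372.0) / (Q + 59.00) = 57
→ Q = 59.00·(372.0 − 57)/(57 − 23.00) = 546.6 L/s.

547 L/s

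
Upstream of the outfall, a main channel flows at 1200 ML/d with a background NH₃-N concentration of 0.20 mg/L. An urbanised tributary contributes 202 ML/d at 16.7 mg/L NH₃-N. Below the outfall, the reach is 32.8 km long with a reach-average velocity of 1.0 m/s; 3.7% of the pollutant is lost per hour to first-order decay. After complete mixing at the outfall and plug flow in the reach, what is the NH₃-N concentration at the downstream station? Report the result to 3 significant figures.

1.83 mg/L

After mixing, C = (1200·0.2000 + 202.0·16.70) / 1402 = 3613/1402 = 2.577 mg/L.
Travel time t = 32.8·1000 / 1.0 = 32800 s = 9.111 h.
3.7%/h lost → k = −ln(1 − 0.037) = 0.03770 h⁻¹.
Applying C = C₀e^(−kt): 2.577 × 0.7093 = 1.828 mg/L.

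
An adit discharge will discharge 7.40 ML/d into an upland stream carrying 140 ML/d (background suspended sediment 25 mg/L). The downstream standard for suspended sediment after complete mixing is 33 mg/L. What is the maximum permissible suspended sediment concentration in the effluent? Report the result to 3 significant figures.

At the limit, (Qr·Cr + Qe·Cₑ)/(Qr + Qe) = 33:
Cₑ = (147.4·33 − 140.0·25.00) / 7.400 = 184.4 mg/L.

184 mg/L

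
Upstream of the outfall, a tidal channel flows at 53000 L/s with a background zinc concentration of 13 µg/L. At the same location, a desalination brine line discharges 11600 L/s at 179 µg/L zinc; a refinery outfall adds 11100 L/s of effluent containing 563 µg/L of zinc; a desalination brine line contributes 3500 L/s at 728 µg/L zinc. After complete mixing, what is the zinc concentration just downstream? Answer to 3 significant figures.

146 µg/L

Mixed concentration C = ΣQC/ΣQ = (53000·13.00 + 11600·179.0 + 11100·563.0 + 3500·728.0) / 79200 = 11560000/79200 = 146.0 µg/L.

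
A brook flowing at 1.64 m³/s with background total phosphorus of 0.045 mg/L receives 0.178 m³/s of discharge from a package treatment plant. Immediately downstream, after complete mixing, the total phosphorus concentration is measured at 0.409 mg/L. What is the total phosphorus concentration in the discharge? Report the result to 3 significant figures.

Mass balance: 1.640·0.04500 + 0.1780·Cₑ = 1.818·0.4090
→ Cₑ = (1.818·0.4090 − 1.640·0.04500) / 0.1780 = 3.763 mg/L.

3.76 mg/L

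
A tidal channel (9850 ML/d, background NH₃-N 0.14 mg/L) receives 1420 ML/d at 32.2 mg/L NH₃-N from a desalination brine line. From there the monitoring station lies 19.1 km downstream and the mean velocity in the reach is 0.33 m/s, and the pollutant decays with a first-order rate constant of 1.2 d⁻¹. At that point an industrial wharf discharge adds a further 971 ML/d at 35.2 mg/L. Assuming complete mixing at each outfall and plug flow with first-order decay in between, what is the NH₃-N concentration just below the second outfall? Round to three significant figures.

4.51 mg/L

Mixed concentration C = ΣQC/ΣQ = (9850·0.1400 + 1420·32.20) / 11270 = 47100/11270 = 4.180 mg/L; combined flow 11270 ML/d.
Travel time t = 19.1·1000 / 0.33 = 57880 s = 16.08 h.
First-order decay: C = 4.180·exp(−k·t) = 4.180·0.4476 = 1.871 mg/L.
At the second outfall, C = (11270·1.871 + 971.0·35.20) / (11270 + 971.0) = 4.515 mg/L.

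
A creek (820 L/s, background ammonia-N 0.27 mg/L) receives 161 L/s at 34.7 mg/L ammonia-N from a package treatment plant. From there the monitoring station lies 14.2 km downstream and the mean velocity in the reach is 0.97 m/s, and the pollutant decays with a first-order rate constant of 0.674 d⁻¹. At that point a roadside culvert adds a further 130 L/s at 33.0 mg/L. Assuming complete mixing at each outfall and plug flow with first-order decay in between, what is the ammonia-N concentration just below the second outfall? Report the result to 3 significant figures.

8.53 mg/L

After mixing, C = (820.0·0.2700 + 161.0·34.70) / 981.0 = 5808/981.0 = 5.921 mg/L; combined flow 981.0 L/s.
Travel time t = 14.2·1000 / 0.97 = 14640 s = 4.066 h.
Decay over the reach: 5.921·exp(−kt) = 5.921·0.8921 = 5.282 mg/L.
At the second outfall, C = (981.0·5.282 + 130.0·33.00) / (981.0 + 130.0) = 8.525 mg/L.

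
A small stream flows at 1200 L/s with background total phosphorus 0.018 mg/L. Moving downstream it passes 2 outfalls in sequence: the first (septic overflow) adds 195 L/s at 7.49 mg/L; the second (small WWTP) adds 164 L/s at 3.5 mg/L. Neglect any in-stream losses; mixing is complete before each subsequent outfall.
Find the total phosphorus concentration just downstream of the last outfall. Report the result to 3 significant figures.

After outfall 1: Q = 1200 + 195.0 = 1395 L/s; C = (1200·0.01800 + 195.0·7.490)/1395 = 1.062 mg/L.
After outfall 2: Q = 1395 + 164.0 = 1559 L/s; C = (1395·1.062 + 164.0·3.500)/1559 = 1.319 mg/L.

1.32 mg/L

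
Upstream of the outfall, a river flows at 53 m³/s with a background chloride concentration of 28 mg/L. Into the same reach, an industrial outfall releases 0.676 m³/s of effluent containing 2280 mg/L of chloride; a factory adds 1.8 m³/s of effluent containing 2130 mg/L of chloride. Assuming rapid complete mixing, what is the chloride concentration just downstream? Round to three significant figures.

124 mg/L

Conservation of mass: C = (53.00·28.00 + 0.6760·2280 + 1.800·2130) / 55.48 = 6859/55.48 = 123.6 mg/L.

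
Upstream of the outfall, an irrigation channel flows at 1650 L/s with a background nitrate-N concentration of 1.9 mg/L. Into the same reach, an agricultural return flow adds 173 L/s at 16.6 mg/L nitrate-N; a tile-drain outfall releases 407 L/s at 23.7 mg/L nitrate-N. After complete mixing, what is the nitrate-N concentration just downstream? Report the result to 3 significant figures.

Conservation of mass: C = (1650·1.900 + 173.0·16.60 + 407.0·23.70) / 2230 = 15650/2230 = 7.019 mg/L.

7.02 mg/L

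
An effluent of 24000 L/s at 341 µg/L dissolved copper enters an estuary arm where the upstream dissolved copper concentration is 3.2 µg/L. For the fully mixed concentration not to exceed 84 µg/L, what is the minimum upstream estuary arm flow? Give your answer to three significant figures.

Set C_mix = 84: (Q·3.200 + 24000·341.0) / (Q + 24000) = 84
→ Q = 24000·(341.0 − 84)/(84 − 3.200) = 76340 L/s.

76300 L/s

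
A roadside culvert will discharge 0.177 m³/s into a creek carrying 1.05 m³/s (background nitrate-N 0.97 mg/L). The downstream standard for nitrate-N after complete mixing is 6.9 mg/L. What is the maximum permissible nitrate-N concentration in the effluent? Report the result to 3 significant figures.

42.1 mg/L

At the limit, (Qr·Cr + Qe·Cₑ)/(Qr + Qe) = 6.9:
Cₑ = (1.227·6.9 − 1.050·0.9700) / 0.1770 = 42.08 mg/L.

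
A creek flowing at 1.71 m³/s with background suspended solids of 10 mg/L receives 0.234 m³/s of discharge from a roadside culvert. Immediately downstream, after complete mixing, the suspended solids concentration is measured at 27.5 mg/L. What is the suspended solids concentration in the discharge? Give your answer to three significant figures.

Mass balance: 1.710·10.00 + 0.2340·Cₑ = 1.944·27.50
→ Cₑ = (1.944·27.50 − 1.710·10.00) / 0.2340 = 155.4 mg/L.

155 mg/L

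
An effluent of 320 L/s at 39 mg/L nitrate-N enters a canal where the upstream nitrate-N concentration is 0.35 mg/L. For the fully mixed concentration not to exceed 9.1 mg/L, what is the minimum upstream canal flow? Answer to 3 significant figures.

Set C_mix = 9.1: (Q·0.3500 + 320.0·39.00) / (Q + 320.0) = 9.1
→ Q = 320.0·(39.00 − 9.1)/(9.1 − 0.3500) = 1093 L/s.

1090 L/s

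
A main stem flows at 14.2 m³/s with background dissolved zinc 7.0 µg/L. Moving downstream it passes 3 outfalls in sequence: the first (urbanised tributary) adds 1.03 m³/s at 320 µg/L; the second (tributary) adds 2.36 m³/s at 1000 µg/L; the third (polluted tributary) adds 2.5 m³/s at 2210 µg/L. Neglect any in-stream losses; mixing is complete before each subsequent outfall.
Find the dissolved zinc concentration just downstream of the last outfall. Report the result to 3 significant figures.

414 µg/L

After outfall 1: Q = 14.20 + 1.030 = 15.23 m³/s; C = (14.20·7.000 + 1.030·320.0)/15.23 = 28.17 µg/L.
After outfall 2: Q = 15.23 + 2.360 = 17.59 m³/s; C = (15.23·28.17 + 2.360·1000)/17.59 = 158.6 µg/L.
After outfall 3: Q = 17.59 + 2.500 = 20.09 m³/s; C = (17.59·158.6 + 2.500·2210)/20.09 = 413.8 µg/L.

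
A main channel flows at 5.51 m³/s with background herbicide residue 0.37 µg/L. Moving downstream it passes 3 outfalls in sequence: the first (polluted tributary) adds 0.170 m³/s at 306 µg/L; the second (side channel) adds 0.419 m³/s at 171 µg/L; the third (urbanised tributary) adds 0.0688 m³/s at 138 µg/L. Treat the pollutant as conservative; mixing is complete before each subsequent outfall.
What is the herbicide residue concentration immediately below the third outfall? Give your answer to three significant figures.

Outfall 1: combined Q = 5.680 m³/s; C = (5.510·0.3700 + 0.1700·306.0)/5.680 = 9.517 µg/L.
Outfall 2: combined Q = 6.099 m³/s; C = (5.680·9.517 + 0.4190·171.0)/6.099 = 20.61 µg/L.
Outfall 3: combined Q = 6.168 m³/s; C = (6.099·20.61 + 0.06880·138.0)/6.168 = 21.92 µg/L.

21.9 µg/L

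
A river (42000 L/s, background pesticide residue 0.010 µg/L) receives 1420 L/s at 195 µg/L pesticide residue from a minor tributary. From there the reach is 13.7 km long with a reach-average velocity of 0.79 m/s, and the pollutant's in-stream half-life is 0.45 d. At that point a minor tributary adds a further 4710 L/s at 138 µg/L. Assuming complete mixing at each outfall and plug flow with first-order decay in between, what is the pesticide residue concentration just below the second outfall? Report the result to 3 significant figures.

17.7 µg/L

Mass balance: C = (42000·0.01000 + 1420·195.0) / 43420 = 277300/43420 = 6.387 µg/L; combined flow 43420 L/s.
Travel time t = 13.7·1000 / 0.79 = 17340 s = 4.817 h.
Half-life 0.45 d → k = ln 2 / 0.45 = 1.540 d⁻¹.
First-order decay: C = 6.387·exp(−k·t) = 6.387·0.7341 = 4.688 µg/L.
At the second outfall, C = (43420·4.688 + 4710·138.0) / (43420 + 4710) = 17.73 µg/L.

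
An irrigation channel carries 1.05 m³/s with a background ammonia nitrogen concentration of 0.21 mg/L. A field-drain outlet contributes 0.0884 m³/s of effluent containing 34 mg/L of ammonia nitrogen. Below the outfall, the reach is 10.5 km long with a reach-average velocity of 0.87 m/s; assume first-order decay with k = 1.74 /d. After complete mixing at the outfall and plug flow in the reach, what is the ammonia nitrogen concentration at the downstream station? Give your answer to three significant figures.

Conservation of mass: C = (1.050·0.2100 + 0.08840·34.00) / 1.138 = 3.226/1.138 = 2.834 mg/L.
Travel time t = 10.5·1000 / 0.87 = 12070 s = 3.352 h.
Applying C = C₀e^(−kt): 2.834 × 0.7842 = 2.222 mg/L.

2.22 mg/L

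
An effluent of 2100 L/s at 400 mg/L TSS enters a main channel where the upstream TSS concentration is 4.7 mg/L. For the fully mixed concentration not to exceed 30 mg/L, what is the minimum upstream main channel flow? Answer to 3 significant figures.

Set C_mix = 30: (Q·4.700 + 2100·400.0) / (Q + 2100) = 30
→ Q = 2100·(400.0 − 30)/(30 − 4.700) = 30710 L/s.

30700 L/s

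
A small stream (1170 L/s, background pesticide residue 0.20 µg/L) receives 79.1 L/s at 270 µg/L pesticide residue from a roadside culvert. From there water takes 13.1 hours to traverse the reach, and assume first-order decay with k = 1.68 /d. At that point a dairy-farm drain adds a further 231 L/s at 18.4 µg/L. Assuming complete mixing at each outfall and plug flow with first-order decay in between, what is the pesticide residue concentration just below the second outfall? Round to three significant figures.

Mass balance: C = (1170·0.2000 + 79.10·270.0) / 1249 = 21590/1249 = 17.29 µg/L; combined flow 1249 L/s.
Applying C = C₀e^(−kt): 17.29 × 0.3997 = 6.909 µg/L.
Second outfall: C = (1249·6.909 + 231.0·18.40)/1480 = 8.703 µg/L.

8.70 µg/L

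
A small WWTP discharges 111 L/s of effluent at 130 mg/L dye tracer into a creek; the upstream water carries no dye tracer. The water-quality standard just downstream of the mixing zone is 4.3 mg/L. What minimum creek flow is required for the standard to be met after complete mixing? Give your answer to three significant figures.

Set C_mix = 4.3: (Q·0 + 111.0·130.0) / (Q + 111.0) = 4.3
→ Q = 111.0·(130.0 − 4.3)/(4.3 − 0) = 3245 L/s.

3240 L/s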